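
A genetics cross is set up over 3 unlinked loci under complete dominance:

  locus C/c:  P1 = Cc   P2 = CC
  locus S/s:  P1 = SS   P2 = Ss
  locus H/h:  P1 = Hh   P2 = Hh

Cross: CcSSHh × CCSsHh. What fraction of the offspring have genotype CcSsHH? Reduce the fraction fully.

P(CcSsHH) = 1/16

CcSSHh gametes: CSH×2, CSh×2, cSH×2, cSh×2
CCSsHh gametes: CSH×2, CSh×2, CsH×2, Csh×2
CcSSHh×CCSsHh grid (8·8=64): CCSSHH=4 CCSSHh=8 CCSShh=4 CCSsHH=4 CCSsHh=8 CCSshh=4 CcSSHH=4 CcSSHh=8 CcSShh=4 CcSsHH=4 CcSsHh=8 CcSshh=4
CcSsHH hits 4/64; gcd=4; 4÷4/64÷4 = 1/16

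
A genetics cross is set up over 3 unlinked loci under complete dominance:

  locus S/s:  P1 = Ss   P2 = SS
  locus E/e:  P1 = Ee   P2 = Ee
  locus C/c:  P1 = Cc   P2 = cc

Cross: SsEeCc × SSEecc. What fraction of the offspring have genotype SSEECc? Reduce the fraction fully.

SsEeCc gametes: SEC×1, SEc×1, SeC×1, Sec×1, sEC×1, sEc×1, seC×1, sec×1
SSEecc gametes: SEc×4, Sec×4
SsEeCc×SSEecc grid (8·8=64): SSEECc=4 SSEEcc=4 SSEeCc=8 SSEecc=8 SSeeCc=4 SSeecc=4 SsEECc=4 SsEEcc=4 SsEeCc=8 SsEecc=8 SseeCc=4 Sseecc=4
SSEECc hits 4/64; gcd=4; 4÷4/64÷4 = 1/16

P(SSEECc) = 1/16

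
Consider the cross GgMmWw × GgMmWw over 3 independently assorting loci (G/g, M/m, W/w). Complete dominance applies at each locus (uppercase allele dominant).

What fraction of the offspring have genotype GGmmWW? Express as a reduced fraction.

GgMmWw gametes: GMW×1, GMw×1, GmW×1, Gmw×1, gMW×1, gMw×1, gmW×1, gmw×1
GgMmWw gametes: GMW×1, GMw×1, GmW×1, Gmw×1, gMW×1, gMw×1, gmW×1, gmw×1
GgMmWw×GgMmWw grid (8·8=64): GGMMWW=1 GGMMWw=2 GGMMww=1 GGMmWW=2 GGMmWw=4 GGMmww=2 GGmmWW=1 GGmmWw=2 GGmmww=1 GgMMWW=2 GgMMWw=4 GgMMww=2 GgMmWW=4 GgMmWw=8 GgMmww=4 GgmmWW=2 GgmmWw=4 Ggmmww=2 ggMMWW=1 ggMMWw=2 ggMMww=1 ggMmWW=2 ggMmWw=4 ggMmww=2 ggmmWW=1 ggmmWw=2 ggmmww=1
GGmmWW hits 1/64; gcd=1; 1÷1/64÷1 = 1/64

P(GGmmWW) = 1/64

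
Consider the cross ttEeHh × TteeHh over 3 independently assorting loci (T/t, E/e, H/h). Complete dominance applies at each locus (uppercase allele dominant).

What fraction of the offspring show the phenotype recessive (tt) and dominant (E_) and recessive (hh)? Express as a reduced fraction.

P(tt E_ hh) = 1/16

ttEeHh gametes: tEH×2, tEh×2, teH×2, teh×2
TteeHh gametes: TeH×2, Teh×2, teH×2, teh×2
ttEeHh×TteeHh grid (8·8=64): TtEeHH=4 TtEeHh=8 TtEehh=4 TteeHH=4 TteeHh=8 Tteehh=4 ttEeHH=4 ttEeHh=8 ttEehh=4 tteeHH=4 tteeHh=8 tteehh=4
tt E_ hh hits 4/64; gcd=4; 4÷4/64÷4 = 1/16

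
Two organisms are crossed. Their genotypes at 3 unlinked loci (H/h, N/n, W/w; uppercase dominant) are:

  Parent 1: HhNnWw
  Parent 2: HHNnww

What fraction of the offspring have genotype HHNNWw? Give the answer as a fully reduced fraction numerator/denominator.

HhNnWw gametes: HNW×1, HNw×1, HnW×1, Hnw×1, hNW×1, hNw×1, hnW×1, hnw×1
HHNnww gametes: HNw×4, Hnw×4
HhNnWw×HHNnww grid (8·8=64): HHNNWw=4 HHNNww=4 HHNnWw=8 HHNnww=8 HHnnWw=4 HHnnww=4 HhNNWw=4 HhNNww=4 HhNnWw=8 HhNnww=8 HhnnWw=4 Hhnnww=4
HHNNWw hits 4/64; gcd=4; 4÷4/64÷4 = 1/16

P(HHNNWw) = 1/16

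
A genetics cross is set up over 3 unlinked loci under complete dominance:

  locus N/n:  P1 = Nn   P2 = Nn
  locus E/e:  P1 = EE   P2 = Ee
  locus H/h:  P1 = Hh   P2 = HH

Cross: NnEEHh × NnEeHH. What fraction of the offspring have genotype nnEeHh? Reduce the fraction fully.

NnEEHh gametes: NEH×2, NEh×2, nEH×2, nEh×2
NnEeHH gametes: NEH×2, NeH×2, nEH×2, neH×2
NnEEHh×NnEeHH grid (8·8=64): NNEEHH=4 NNEEHh=4 NNEeHH=4 NNEeHh=4 NnEEHH=8 NnEEHh=8 NnEeHH=8 NnEeHh=8 nnEEHH=4 nnEEHh=4 nnEeHH=4 nnEeHh=4
nnEeHh hits 4/64; gcd=4; 4÷4/64÷4 = 1/16

P(nnEeHh) = 1/16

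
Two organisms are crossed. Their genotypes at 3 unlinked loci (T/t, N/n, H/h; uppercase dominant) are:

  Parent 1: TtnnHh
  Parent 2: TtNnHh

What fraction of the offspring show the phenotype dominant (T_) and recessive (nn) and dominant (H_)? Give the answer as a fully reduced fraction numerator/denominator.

TtnnHh gametes: TnH×2, Tnh×2, tnH×2, tnh×2
TtNnHh gametes: TNH×1, TNh×1, TnH×1, Tnh×1, tNH×1, tNh×1, tnH×1, tnh×1
TtnnHh×TtNnHh grid (8·8=64): TTNnHH=2 TTNnHh=4 TTNnhh=2 TTnnHH=2 TTnnHh=4 TTnnhh=2 TtNnHH=4 TtNnHh=8 TtNnhh=4 TtnnHH=4 TtnnHh=8 Ttnnhh=4 ttNnHH=2 ttNnHh=4 ttNnhh=2 ttnnHH=2 ttnnHh=4 ttnnhh=2
T_ nn H_ hits 18/64; gcd=2; 18÷2/64÷2 = 9/32

P(T_ nn H_) = 9/32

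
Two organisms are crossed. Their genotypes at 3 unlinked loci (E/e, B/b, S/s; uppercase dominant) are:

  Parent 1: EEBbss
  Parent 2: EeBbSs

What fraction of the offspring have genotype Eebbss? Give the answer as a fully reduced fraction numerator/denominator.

EEBbss gametes: EBs×4, Ebs×4
EeBbSs gametes: EBS×1, EBs×1, EbS×1, Ebs×1, eBS×1, eBs×1, ebS×1, ebs×1
EEBbss×EeBbSs grid (8·8=64): EEBBSs=4 EEBBss=4 EEBbSs=8 EEBbss=8 EEbbSs=4 EEbbss=4 EeBBSs=4 EeBBss=4 EeBbSs=8 EeBbss=8 EebbSs=4 Eebbss=4
Eebbss hits 4/64; gcd=4; 4÷4/64÷4 = 1/16

P(Eebbss) = 1/16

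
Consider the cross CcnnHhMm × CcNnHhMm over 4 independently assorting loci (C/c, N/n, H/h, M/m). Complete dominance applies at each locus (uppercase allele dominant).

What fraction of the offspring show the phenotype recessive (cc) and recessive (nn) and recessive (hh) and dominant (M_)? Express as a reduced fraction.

P(cc nn hh M_) = 3/128

CcnnHhMm gametes: CnHM×2, CnHm×2, CnhM×2, Cnhm×2, cnHM×2, cnHm×2, cnhM×2, cnhm×2
CcNnHhMm gametes: CNHM×1, CNHm×1, CNhM×1, CNhm×1, CnHM×1, CnHm×1, CnhM×1, Cnhm×1, cNHM×1, cNHm×1, cNhM×1, cNhm×1, cnHM×1, cnHm×1, cnhM×1, cnhm×1
CcnnHhMm×CcNnHhMm grid (16·16=256): CCNnHHMM=2 CCNnHHMm=4 CCNnHHmm=2 CCNnHhMM=4 CCNnHhMm=8 CCNnHhmm=4 CCNnhhMM=2 CCNnhhMm=4 CCNnhhmm=2 CCnnHHMM=2 CCnnHHMm=4 CCnnHHmm=2 CCnnHhMM=4 CCnnHhMm=8 CCnnHhmm=4 CCnnhhMM=2 CCnnhhMm=4 CCnnhhmm=2 CcNnHHMM=4 CcNnHHMm=8 CcNnHHmm=4 CcNnHhMM=8 CcNnHhMm=16 CcNnHhmm=8 CcNnhhMM=4 CcNnhhMm=8 CcNnhhmm=4 CcnnHHMM=4 CcnnHHMm=8 CcnnHHmm=4 CcnnHhMM=8 CcnnHhMm=16 CcnnHhmm=8 CcnnhhMM=4 CcnnhhMm=8 Ccnnhhmm=4 ccNnHHMM=2 ccNnHHMm=4 ccNnHHmm=2 ccNnHhMM=4 ccNnHhMm=8 ccNnHhmm=4 ccNnhhMM=2 ccNnhhMm=4 ccNnhhmm=2 ccnnHHMM=2 ccnnHHMm=4 ccnnHHmm=2 ccnnHhMM=4 ccnnHhMm=8 ccnnHhmm=4 ccnnhhMM=2 ccnnhhMm=4 ccnnhhmm=2
cc nn hh M_ hits 6/256; gcd=2; 6÷2/256÷2 = 3/128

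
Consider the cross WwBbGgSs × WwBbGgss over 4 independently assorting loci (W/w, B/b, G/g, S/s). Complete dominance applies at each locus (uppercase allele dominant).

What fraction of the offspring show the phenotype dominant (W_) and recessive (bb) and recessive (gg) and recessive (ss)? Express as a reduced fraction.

P(W_ bb gg ss) = 3/128

WwBbGgSs gametes: WBGS×1, WBGs×1, WBgS×1, WBgs×1, WbGS×1, WbGs×1, WbgS×1, Wbgs×1, wBGS×1, wBGs×1, wBgS×1, wBgs×1, wbGS×1, wbGs×1, wbgS×1, wbgs×1
WwBbGgss gametes: WBGs×2, WBgs×2, WbGs×2, Wbgs×2, wBGs×2, wBgs×2, wbGs×2, wbgs×2
WwBbGgSs×WwBbGgss grid (16·16=256): WWBBGGSs=2 WWBBGGss=2 WWBBGgSs=4 WWBBGgss=4 WWBBggSs=2 WWBBggss=2 WWBbGGSs=4 WWBbGGss=4 WWBbGgSs=8 WWBbGgss=8 WWBbggSs=4 WWBbggss=4 WWbbGGSs=2 WWbbGGss=2 WWbbGgSs=4 WWbbGgss=4 WWbbggSs=2 WWbbggss=2 WwBBGGSs=4 WwBBGGss=4 WwBBGgSs=8 WwBBGgss=8 WwBBggSs=4 WwBBggss=4 WwBbGGSs=8 WwBbGGss=8 WwBbGgSs=16 WwBbGgss=16 WwBbggSs=8 WwBbggss=8 WwbbGGSs=4 WwbbGGss=4 WwbbGgSs=8 WwbbGgss=8 WwbbggSs=4 Wwbbggss=4 wwBBGGSs=2 wwBBGGss=2 wwBBGgSs=4 wwBBGgss=4 wwBBggSs=2 wwBBggss=2 wwBbGGSs=4 wwBbGGss=4 wwBbGgSs=8 wwBbGgss=8 wwBbggSs=4 wwBbggss=4 wwbbGGSs=2 wwbbGGss=2 wwbbGgSs=4 wwbbGgss=4 wwbbggSs=2 wwbbggss=2
W_ bb gg ss hits 6/256; gcd=2; 6÷2/256÷2 = 3/128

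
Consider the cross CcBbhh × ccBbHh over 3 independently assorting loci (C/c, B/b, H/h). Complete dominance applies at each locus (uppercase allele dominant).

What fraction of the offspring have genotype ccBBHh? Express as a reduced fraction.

CcBbhh gametes: CBh×2, Cbh×2, cBh×2, cbh×2
ccBbHh gametes: cBH×2, cBh×2, cbH×2, cbh×2
CcBbhh×ccBbHh grid (8·8=64): CcBBHh=4 CcBBhh=4 CcBbHh=8 CcBbhh=8 CcbbHh=4 Ccbbhh=4 ccBBHh=4 ccBBhh=4 ccBbHh=8 ccBbhh=8 ccbbHh=4 ccbbhh=4
ccBBHh hits 4/64; gcd=4; 4÷4/64÷4 = 1/16

P(ccBBHh) = 1/16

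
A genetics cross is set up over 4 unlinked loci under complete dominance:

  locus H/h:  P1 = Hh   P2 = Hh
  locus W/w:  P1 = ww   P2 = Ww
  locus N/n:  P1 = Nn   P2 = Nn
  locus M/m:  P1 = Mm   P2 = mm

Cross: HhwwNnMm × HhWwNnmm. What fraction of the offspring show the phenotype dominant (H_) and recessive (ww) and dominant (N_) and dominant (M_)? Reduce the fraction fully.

HhwwNnMm gametes: HwNM×2, HwNm×2, HwnM×2, Hwnm×2, hwNM×2, hwNm×2, hwnM×2, hwnm×2
HhWwNnmm gametes: HWNm×2, HWnm×2, HwNm×2, Hwnm×2, hWNm×2, hWnm×2, hwNm×2, hwnm×2
HhwwNnMm×HhWwNnmm grid (16·16=256): HHWwNNMm=4 HHWwNNmm=4 HHWwNnMm=8 HHWwNnmm=8 HHWwnnMm=4 HHWwnnmm=4 HHwwNNMm=4 HHwwNNmm=4 HHwwNnMm=8 HHwwNnmm=8 HHwwnnMm=4 HHwwnnmm=4 HhWwNNMm=8 HhWwNNmm=8 HhWwNnMm=16 HhWwNnmm=16 HhWwnnMm=8 HhWwnnmm=8 HhwwNNMm=8 HhwwNNmm=8 HhwwNnMm=16 HhwwNnmm=16 HhwwnnMm=8 Hhwwnnmm=8 hhWwNNMm=4 hhWwNNmm=4 hhWwNnMm=8 hhWwNnmm=8 hhWwnnMm=4 hhWwnnmm=4 hhwwNNMm=4 hhwwNNmm=4 hhwwNnMm=8 hhwwNnmm=8 hhwwnnMm=4 hhwwnnmm=4
H_ ww N_ M_ hits 36/256; gcd=4; 36÷4/256÷4 = 9/64

P(H_ ww N_ M_) = 9/64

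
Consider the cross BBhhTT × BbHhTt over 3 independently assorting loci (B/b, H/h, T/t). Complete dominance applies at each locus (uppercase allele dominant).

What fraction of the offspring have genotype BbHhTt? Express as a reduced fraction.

BBhhTT gametes: BhT×8
BbHhTt gametes: BHT×1, BHt×1, BhT×1, Bht×1, bHT×1, bHt×1, bhT×1, bht×1
BBhhTT×BbHhTt grid (8·8=64): BBHhTT=8 BBHhTt=8 BBhhTT=8 BBhhTt=8 BbHhTT=8 BbHhTt=8 BbhhTT=8 BbhhTt=8
BbHhTt hits 8/64; gcd=8; 8÷8/64÷8 = 1/8

P(BbHhTt) = 1/8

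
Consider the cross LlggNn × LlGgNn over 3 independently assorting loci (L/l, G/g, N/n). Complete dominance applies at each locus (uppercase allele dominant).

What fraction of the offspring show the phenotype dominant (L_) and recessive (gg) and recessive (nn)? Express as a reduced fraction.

P(L_ gg nn) = 3/32

LlggNn gametes: LgN×2, Lgn×2, lgN×2, lgn×2
LlGgNn gametes: LGN×1, LGn×1, LgN×1, Lgn×1, lGN×1, lGn×1, lgN×1, lgn×1
LlggNn×LlGgNn grid (8·8=64): LLGgNN=2 LLGgNn=4 LLGgnn=2 LLggNN=2 LLggNn=4 LLggnn=2 LlGgNN=4 LlGgNn=8 LlGgnn=4 LlggNN=4 LlggNn=8 Llggnn=4 llGgNN=2 llGgNn=4 llGgnn=2 llggNN=2 llggNn=4 llggnn=2
L_ gg nn hits 6/64; gcd=2; 6÷2/64÷2 = 3/32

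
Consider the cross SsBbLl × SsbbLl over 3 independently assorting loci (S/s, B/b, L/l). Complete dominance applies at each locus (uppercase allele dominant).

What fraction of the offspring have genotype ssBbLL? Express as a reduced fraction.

SsBbLl gametes: SBL×1, SBl×1, SbL×1, Sbl×1, sBL×1, sBl×1, sbL×1, sbl×1
SsbbLl gametes: SbL×2, Sbl×2, sbL×2, sbl×2
SsBbLl×SsbbLl grid (8·8=64): SSBbLL=2 SSBbLl=4 SSBbll=2 SSbbLL=2 SSbbLl=4 SSbbll=2 SsBbLL=4 SsBbLl=8 SsBbll=4 SsbbLL=4 SsbbLl=8 Ssbbll=4 ssBbLL=2 ssBbLl=4 ssBbll=2 ssbbLL=2 ssbbLl=4 ssbbll=2
ssBbLL hits 2/64; gcd=2; 2÷2/64÷2 = 1/32

P(ssBbLL) = 1/32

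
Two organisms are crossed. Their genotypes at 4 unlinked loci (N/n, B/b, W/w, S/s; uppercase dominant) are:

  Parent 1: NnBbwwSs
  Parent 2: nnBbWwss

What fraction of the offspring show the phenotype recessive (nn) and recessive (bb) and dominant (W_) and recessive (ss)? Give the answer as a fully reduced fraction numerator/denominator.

NnBbwwSs gametes: NBwS×2, NBws×2, NbwS×2, Nbws×2, nBwS×2, nBws×2, nbwS×2, nbws×2
nnBbWwss gametes: nBWs×4, nBws×4, nbWs×4, nbws×4
NnBbwwSs×nnBbWwss grid (16·16=256): NnBBWwSs=8 NnBBWwss=8 NnBBwwSs=8 NnBBwwss=8 NnBbWwSs=16 NnBbWwss=16 NnBbwwSs=16 NnBbwwss=16 NnbbWwSs=8 NnbbWwss=8 NnbbwwSs=8 Nnbbwwss=8 nnBBWwSs=8 nnBBWwss=8 nnBBwwSs=8 nnBBwwss=8 nnBbWwSs=16 nnBbWwss=16 nnBbwwSs=16 nnBbwwss=16 nnbbWwSs=8 nnbbWwss=8 nnbbwwSs=8 nnbbwwss=8
nn bb W_ ss hits 8/256; gcd=8; 8÷8/256÷8 = 1/32

P(nn bb W_ ss) = 1/32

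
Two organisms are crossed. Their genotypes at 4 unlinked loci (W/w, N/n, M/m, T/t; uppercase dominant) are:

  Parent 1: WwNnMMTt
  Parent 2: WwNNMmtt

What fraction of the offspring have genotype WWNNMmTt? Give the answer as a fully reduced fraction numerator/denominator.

WwNnMMTt gametes: WNMT×2, WNMt×2, WnMT×2, WnMt×2, wNMT×2, wNMt×2, wnMT×2, wnMt×2
WwNNMmtt gametes: WNMt×4, WNmt×4, wNMt×4, wNmt×4
WwNnMMTt×WwNNMmtt grid (16·16=256): WWNNMMTt=8 WWNNMMtt=8 WWNNMmTt=8 WWNNMmtt=8 WWNnMMTt=8 WWNnMMtt=8 WWNnMmTt=8 WWNnMmtt=8 WwNNMMTt=16 WwNNMMtt=16 WwNNMmTt=16 WwNNMmtt=16 WwNnMMTt=16 WwNnMMtt=16 WwNnMmTt=16 WwNnMmtt=16 wwNNMMTt=8 wwNNMMtt=8 wwNNMmTt=8 wwNNMmtt=8 wwNnMMTt=8 wwNnMMtt=8 wwNnMmTt=8 wwNnMmtt=8
WWNNMmTt hits 8/256; gcd=8; 8÷8/256÷8 = 1/32

P(WWNNMmTt) = 1/32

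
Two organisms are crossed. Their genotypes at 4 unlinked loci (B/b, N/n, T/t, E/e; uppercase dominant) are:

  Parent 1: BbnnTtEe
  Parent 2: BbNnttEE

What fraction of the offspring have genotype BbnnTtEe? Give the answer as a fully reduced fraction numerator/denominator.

BbnnTtEe gametes: BnTE×2, BnTe×2, BntE×2, Bnte×2, bnTE×2, bnTe×2, bntE×2, bnte×2
BbNnttEE gametes: BNtE×4, BntE×4, bNtE×4, bntE×4
BbnnTtEe×BbNnttEE grid (16·16=256): BBNnTtEE=8 BBNnTtEe=8 BBNnttEE=8 BBNnttEe=8 BBnnTtEE=8 BBnnTtEe=8 BBnnttEE=8 BBnnttEe=8 BbNnTtEE=16 BbNnTtEe=16 BbNnttEE=16 BbNnttEe=16 BbnnTtEE=16 BbnnTtEe=16 BbnnttEE=16 BbnnttEe=16 bbNnTtEE=8 bbNnTtEe=8 bbNnttEE=8 bbNnttEe=8 bbnnTtEE=8 bbnnTtEe=8 bbnnttEE=8 bbnnttEe=8
BbnnTtEe hits 16/256; gcd=16; 16÷16/256÷16 = 1/16

P(BbnnTtEe) = 1/16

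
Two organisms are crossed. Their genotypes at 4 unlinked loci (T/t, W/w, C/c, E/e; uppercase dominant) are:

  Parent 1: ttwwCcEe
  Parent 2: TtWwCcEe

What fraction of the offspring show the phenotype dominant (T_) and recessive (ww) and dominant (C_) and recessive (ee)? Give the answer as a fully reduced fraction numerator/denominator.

ttwwCcEe gametes: twCE×4, twCe×4, twcE×4, twce×4
TtWwCcEe gametes: TWCE×1, TWCe×1, TWcE×1, TWce×1, TwCE×1, TwCe×1, TwcE×1, Twce×1, tWCE×1, tWCe×1, tWcE×1, tWce×1, twCE×1, twCe×1, twcE×1, twce×1
ttwwCcEe×TtWwCcEe grid (16·16=256): TtWwCCEE=4 TtWwCCEe=8 TtWwCCee=4 TtWwCcEE=8 TtWwCcEe=16 TtWwCcee=8 TtWwccEE=4 TtWwccEe=8 TtWwccee=4 TtwwCCEE=4 TtwwCCEe=8 TtwwCCee=4 TtwwCcEE=8 TtwwCcEe=16 TtwwCcee=8 TtwwccEE=4 TtwwccEe=8 Ttwwccee=4 ttWwCCEE=4 ttWwCCEe=8 ttWwCCee=4 ttWwCcEE=8 ttWwCcEe=16 ttWwCcee=8 ttWwccEE=4 ttWwccEe=8 ttWwccee=4 ttwwCCEE=4 ttwwCCEe=8 ttwwCCee=4 ttwwCcEE=8 ttwwCcEe=16 ttwwCcee=8 ttwwccEE=4 ttwwccEe=8 ttwwccee=4
T_ ww C_ ee hits 12/256; gcd=4; 12÷4/256÷4 = 3/64

P(T_ ww C_ ee) = 3/64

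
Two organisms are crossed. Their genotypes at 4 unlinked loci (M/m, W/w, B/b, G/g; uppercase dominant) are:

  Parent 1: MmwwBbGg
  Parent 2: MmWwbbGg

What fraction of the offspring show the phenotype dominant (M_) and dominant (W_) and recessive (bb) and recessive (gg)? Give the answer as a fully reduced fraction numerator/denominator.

MmwwBbGg gametes: MwBG×2, MwBg×2, MwbG×2, Mwbg×2, mwBG×2, mwBg×2, mwbG×2, mwbg×2
MmWwbbGg gametes: MWbG×2, MWbg×2, MwbG×2, Mwbg×2, mWbG×2, mWbg×2, mwbG×2, mwbg×2
MmwwBbGg×MmWwbbGg grid (16·16=256): MMWwBbGG=4 MMWwBbGg=8 MMWwBbgg=4 MMWwbbGG=4 MMWwbbGg=8 MMWwbbgg=4 MMwwBbGG=4 MMwwBbGg=8 MMwwBbgg=4 MMwwbbGG=4 MMwwbbGg=8 MMwwbbgg=4 MmWwBbGG=8 MmWwBbGg=16 MmWwBbgg=8 MmWwbbGG=8 MmWwbbGg=16 MmWwbbgg=8 MmwwBbGG=8 MmwwBbGg=16 MmwwBbgg=8 MmwwbbGG=8 MmwwbbGg=16 Mmwwbbgg=8 mmWwBbGG=4 mmWwBbGg=8 mmWwBbgg=4 mmWwbbGG=4 mmWwbbGg=8 mmWwbbgg=4 mmwwBbGG=4 mmwwBbGg=8 mmwwBbgg=4 mmwwbbGG=4 mmwwbbGg=8 mmwwbbgg=4
M_ W_ bb gg hits 12/256; gcd=4; 12÷4/256÷4 = 3/64

P(M_ W_ bb gg) = 3/64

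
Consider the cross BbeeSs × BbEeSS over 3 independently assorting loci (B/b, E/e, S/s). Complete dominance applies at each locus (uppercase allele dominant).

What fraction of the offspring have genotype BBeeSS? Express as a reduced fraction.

BbeeSs gametes: BeS×2, Bes×2, beS×2, bes×2
BbEeSS gametes: BES×2, BeS×2, bES×2, beS×2
BbeeSs×BbEeSS grid (8·8=64): BBEeSS=4 BBEeSs=4 BBeeSS=4 BBeeSs=4 BbEeSS=8 BbEeSs=8 BbeeSS=8 BbeeSs=8 bbEeSS=4 bbEeSs=4 bbeeSS=4 bbeeSs=4
BBeeSS hits 4/64; gcd=4; 4÷4/64÷4 = 1/16

P(BBeeSS) = 1/16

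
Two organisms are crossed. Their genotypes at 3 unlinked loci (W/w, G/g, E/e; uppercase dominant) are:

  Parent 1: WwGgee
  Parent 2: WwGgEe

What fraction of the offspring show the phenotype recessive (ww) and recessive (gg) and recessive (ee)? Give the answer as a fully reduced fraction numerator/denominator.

WwGgee gametes: WGe×2, Wge×2, wGe×2, wge×2
WwGgEe gametes: WGE×1, WGe×1, WgE×1, Wge×1, wGE×1, wGe×1, wgE×1, wge×1
WwGgee×WwGgEe grid (8·8=64): WWGGEe=2 WWGGee=2 WWGgEe=4 WWGgee=4 WWggEe=2 WWggee=2 WwGGEe=4 WwGGee=4 WwGgEe=8 WwGgee=8 WwggEe=4 Wwggee=4 wwGGEe=2 wwGGee=2 wwGgEe=4 wwGgee=4 wwggEe=2 wwggee=2
ww gg ee hits 2/64; gcd=2; 2÷2/64÷2 = 1/32

P(ww gg ee) = 1/32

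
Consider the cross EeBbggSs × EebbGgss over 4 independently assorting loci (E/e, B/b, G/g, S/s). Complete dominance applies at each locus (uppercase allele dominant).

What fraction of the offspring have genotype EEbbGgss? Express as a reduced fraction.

P(EEbbGgss) = 1/32

EeBbggSs gametes: EBgS×2, EBgs×2, EbgS×2, Ebgs×2, eBgS×2, eBgs×2, ebgS×2, ebgs×2
EebbGgss gametes: EbGs×4, Ebgs×4, ebGs×4, ebgs×4
EeBbggSs×EebbGgss grid (16·16=256): EEBbGgSs=8 EEBbGgss=8 EEBbggSs=8 EEBbggss=8 EEbbGgSs=8 EEbbGgss=8 EEbbggSs=8 EEbbggss=8 EeBbGgSs=16 EeBbGgss=16 EeBbggSs=16 EeBbggss=16 EebbGgSs=16 EebbGgss=16 EebbggSs=16 Eebbggss=16 eeBbGgSs=8 eeBbGgss=8 eeBbggSs=8 eeBbggss=8 eebbGgSs=8 eebbGgss=8 eebbggSs=8 eebbggss=8
EEbbGgss hits 8/256; gcd=8; 8÷8/256÷8 = 1/32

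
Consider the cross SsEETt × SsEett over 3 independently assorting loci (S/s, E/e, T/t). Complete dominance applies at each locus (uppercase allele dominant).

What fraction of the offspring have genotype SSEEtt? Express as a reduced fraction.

SsEETt gametes: SET×2, SEt×2, sET×2, sEt×2
SsEett gametes: SEt×2, Set×2, sEt×2, set×2
SsEETt×SsEett grid (8·8=64): SSEETt=4 SSEEtt=4 SSEeTt=4 SSEett=4 SsEETt=8 SsEEtt=8 SsEeTt=8 SsEett=8 ssEETt=4 ssEEtt=4 ssEeTt=4 ssEett=4
SSEEtt hits 4/64; gcd=4; 4÷4/64÷4 = 1/16

P(SSEEtt) = 1/16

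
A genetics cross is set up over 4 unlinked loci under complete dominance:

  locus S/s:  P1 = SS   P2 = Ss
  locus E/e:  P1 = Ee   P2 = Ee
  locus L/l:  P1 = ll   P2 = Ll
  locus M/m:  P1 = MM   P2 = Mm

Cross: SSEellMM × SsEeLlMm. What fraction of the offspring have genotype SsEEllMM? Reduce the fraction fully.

SSEellMM gametes: SElM×8, SelM×8
SsEeLlMm gametes: SELM×1, SELm×1, SElM×1, SElm×1, SeLM×1, SeLm×1, SelM×1, Selm×1, sELM×1, sELm×1, sElM×1, sElm×1, seLM×1, seLm×1, selM×1, selm×1
SSEellMM×SsEeLlMm grid (16·16=256): SSEELlMM=8 SSEELlMm=8 SSEEllMM=8 SSEEllMm=8 SSEeLlMM=16 SSEeLlMm=16 SSEellMM=16 SSEellMm=16 SSeeLlMM=8 SSeeLlMm=8 SSeellMM=8 SSeellMm=8 SsEELlMM=8 SsEELlMm=8 SsEEllMM=8 SsEEllMm=8 SsEeLlMM=16 SsEeLlMm=16 SsEellMM=16 SsEellMm=16 SseeLlMM=8 SseeLlMm=8 SseellMM=8 SseellMm=8
SsEEllMM hits 8/256; gcd=8; 8÷8/256÷8 = 1/32

P(SsEEllMM) = 1/32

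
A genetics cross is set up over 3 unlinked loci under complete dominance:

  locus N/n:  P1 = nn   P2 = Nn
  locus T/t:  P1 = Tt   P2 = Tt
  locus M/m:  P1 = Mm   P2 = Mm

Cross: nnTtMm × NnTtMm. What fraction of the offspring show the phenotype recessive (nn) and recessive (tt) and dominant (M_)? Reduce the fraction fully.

nnTtMm gametes: nTM×2, nTm×2, ntM×2, ntm×2
NnTtMm gametes: NTM×1, NTm×1, NtM×1, Ntm×1, nTM×1, nTm×1, ntM×1, ntm×1
nnTtMm×NnTtMm grid (8·8=64): NnTTMM=2 NnTTMm=4 NnTTmm=2 NnTtMM=4 NnTtMm=8 NnTtmm=4 NnttMM=2 NnttMm=4 Nnttmm=2 nnTTMM=2 nnTTMm=4 nnTTmm=2 nnTtMM=4 nnTtMm=8 nnTtmm=4 nnttMM=2 nnttMm=4 nnttmm=2
nn tt M_ hits 6/64; gcd=2; 6÷2/64÷2 = 3/32

P(nn tt M_) = 3/32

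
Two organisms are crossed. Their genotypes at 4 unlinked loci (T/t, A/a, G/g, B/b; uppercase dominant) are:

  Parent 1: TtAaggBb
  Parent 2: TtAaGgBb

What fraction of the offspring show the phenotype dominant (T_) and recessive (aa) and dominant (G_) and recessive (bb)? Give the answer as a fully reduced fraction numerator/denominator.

TtAaggBb gametes: TAgB×2, TAgb×2, TagB×2, Tagb×2, tAgB×2, tAgb×2, tagB×2, tagb×2
TtAaGgBb gametes: TAGB×1, TAGb×1, TAgB×1, TAgb×1, TaGB×1, TaGb×1, TagB×1, Tagb×1, tAGB×1, tAGb×1, tAgB×1, tAgb×1, taGB×1, taGb×1, tagB×1, tagb×1
TtAaggBb×TtAaGgBb grid (16·16=256): TTAAGgBB=2 TTAAGgBb=4 TTAAGgbb=2 TTAAggBB=2 TTAAggBb=4 TTAAggbb=2 TTAaGgBB=4 TTAaGgBb=8 TTAaGgbb=4 TTAaggBB=4 TTAaggBb=8 TTAaggbb=4 TTaaGgBB=2 TTaaGgBb=4 TTaaGgbb=2 TTaaggBB=2 TTaaggBb=4 TTaaggbb=2 TtAAGgBB=4 TtAAGgBb=8 TtAAGgbb=4 TtAAggBB=4 TtAAggBb=8 TtAAggbb=4 TtAaGgBB=8 TtAaGgBb=16 TtAaGgbb=8 TtAaggBB=8 TtAaggBb=16 TtAaggbb=8 TtaaGgBB=4 TtaaGgBb=8 TtaaGgbb=4 TtaaggBB=4 TtaaggBb=8 Ttaaggbb=4 ttAAGgBB=2 ttAAGgBb=4 ttAAGgbb=2 ttAAggBB=2 ttAAggBb=4 ttAAggbb=2 ttAaGgBB=4 ttAaGgBb=8 ttAaGgbb=4 ttAaggBB=4 ttAaggBb=8 ttAaggbb=4 ttaaGgBB=2 ttaaGgBb=4 ttaaGgbb=2 ttaaggBB=2 ttaaggBb=4 ttaaggbb=2
T_ aa G_ bb hits 6/256; gcd=2; 6÷2/256÷2 = 3/128

P(T_ aa G_ bb) = 3/128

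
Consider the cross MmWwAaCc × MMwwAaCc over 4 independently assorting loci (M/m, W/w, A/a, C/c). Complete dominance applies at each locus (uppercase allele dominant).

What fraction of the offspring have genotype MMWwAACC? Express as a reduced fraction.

MmWwAaCc gametes: MWAC×1, MWAc×1, MWaC×1, MWac×1, MwAC×1, MwAc×1, MwaC×1, Mwac×1, mWAC×1, mWAc×1, mWaC×1, mWac×1, mwAC×1, mwAc×1, mwaC×1, mwac×1
MMwwAaCc gametes: MwAC×4, MwAc×4, MwaC×4, Mwac×4
MmWwAaCc×MMwwAaCc grid (16·16=256): MMWwAACC=4 MMWwAACc=8 MMWwAAcc=4 MMWwAaCC=8 MMWwAaCc=16 MMWwAacc=8 MMWwaaCC=4 MMWwaaCc=8 MMWwaacc=4 MMwwAACC=4 MMwwAACc=8 MMwwAAcc=4 MMwwAaCC=8 MMwwAaCc=16 MMwwAacc=8 MMwwaaCC=4 MMwwaaCc=8 MMwwaacc=4 MmWwAACC=4 MmWwAACc=8 MmWwAAcc=4 MmWwAaCC=8 MmWwAaCc=16 MmWwAacc=8 MmWwaaCC=4 MmWwaaCc=8 MmWwaacc=4 MmwwAACC=4 MmwwAACc=8 MmwwAAcc=4 MmwwAaCC=8 MmwwAaCc=16 MmwwAacc=8 MmwwaaCC=4 MmwwaaCc=8 Mmwwaacc=4
MMWwAACC hits 4/256; gcd=4; 4÷4/256÷4 = 1/64

P(MMWwAACC) = 1/64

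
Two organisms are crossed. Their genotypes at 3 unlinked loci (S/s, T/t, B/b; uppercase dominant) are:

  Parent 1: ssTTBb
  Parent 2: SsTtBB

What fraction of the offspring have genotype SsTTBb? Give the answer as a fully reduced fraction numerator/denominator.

ssTTBb gametes: sTB×4, sTb×4
SsTtBB gametes: STB×2, StB×2, sTB×2, stB×2
ssTTBb×SsTtBB grid (8·8=64): SsTTBB=8 SsTTBb=8 SsTtBB=8 SsTtBb=8 ssTTBB=8 ssTTBb=8 ssTtBB=8 ssTtBb=8
SsTTBb hits 8/64; gcd=8; 8÷8/64÷8 = 1/8

P(SsTTBb) = 1/8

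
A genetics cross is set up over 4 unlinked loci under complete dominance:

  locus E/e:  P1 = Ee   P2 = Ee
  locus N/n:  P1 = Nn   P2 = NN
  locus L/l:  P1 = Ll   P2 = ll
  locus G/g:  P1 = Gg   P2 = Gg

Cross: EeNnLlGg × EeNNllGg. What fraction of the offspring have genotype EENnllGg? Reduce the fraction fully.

P(EENnllGg) = 1/32

EeNnLlGg gametes: ENLG×1, ENLg×1, ENlG×1, ENlg×1, EnLG×1, EnLg×1, EnlG×1, Enlg×1, eNLG×1, eNLg×1, eNlG×1, eNlg×1, enLG×1, enLg×1, enlG×1, enlg×1
EeNNllGg gametes: ENlG×4, ENlg×4, eNlG×4, eNlg×4
EeNnLlGg×EeNNllGg grid (16·16=256): EENNLlGG=4 EENNLlGg=8 EENNLlgg=4 EENNllGG=4 EENNllGg=8 EENNllgg=4 EENnLlGG=4 EENnLlGg=8 EENnLlgg=4 EENnllGG=4 EENnllGg=8 EENnllgg=4 EeNNLlGG=8 EeNNLlGg=16 EeNNLlgg=8 EeNNllGG=8 EeNNllGg=16 EeNNllgg=8 EeNnLlGG=8 EeNnLlGg=16 EeNnLlgg=8 EeNnllGG=8 EeNnllGg=16 EeNnllgg=8 eeNNLlGG=4 eeNNLlGg=8 eeNNLlgg=4 eeNNllGG=4 eeNNllGg=8 eeNNllgg=4 eeNnLlGG=4 eeNnLlGg=8 eeNnLlgg=4 eeNnllGG=4 eeNnllGg=8 eeNnllgg=4
EENnllGg hits 8/256; gcd=8; 8÷8/256÷8 = 1/32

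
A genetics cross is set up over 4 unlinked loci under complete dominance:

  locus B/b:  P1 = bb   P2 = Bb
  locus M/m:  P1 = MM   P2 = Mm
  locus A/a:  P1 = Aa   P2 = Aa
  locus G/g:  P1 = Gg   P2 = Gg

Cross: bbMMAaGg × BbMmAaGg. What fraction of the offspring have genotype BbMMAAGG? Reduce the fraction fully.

bbMMAaGg gametes: bMAG×4, bMAg×4, bMaG×4, bMag×4
BbMmAaGg gametes: BMAG×1, BMAg×1, BMaG×1, BMag×1, BmAG×1, BmAg×1, BmaG×1, Bmag×1, bMAG×1, bMAg×1, bMaG×1, bMag×1, bmAG×1, bmAg×1, bmaG×1, bmag×1
bbMMAaGg×BbMmAaGg grid (16·16=256): BbMMAAGG=4 BbMMAAGg=8 BbMMAAgg=4 BbMMAaGG=8 BbMMAaGg=16 BbMMAagg=8 BbMMaaGG=4 BbMMaaGg=8 BbMMaagg=4 BbMmAAGG=4 BbMmAAGg=8 BbMmAAgg=4 BbMmAaGG=8 BbMmAaGg=16 BbMmAagg=8 BbMmaaGG=4 BbMmaaGg=8 BbMmaagg=4 bbMMAAGG=4 bbMMAAGg=8 bbMMAAgg=4 bbMMAaGG=8 bbMMAaGg=16 bbMMAagg=8 bbMMaaGG=4 bbMMaaGg=8 bbMMaagg=4 bbMmAAGG=4 bbMmAAGg=8 bbMmAAgg=4 bbMmAaGG=8 bbMmAaGg=16 bbMmAagg=8 bbMmaaGG=4 bbMmaaGg=8 bbMmaagg=4
BbMMAAGG hits 4/256; gcd=4; 4÷4/256÷4 = 1/64

P(BbMMAAGG) = 1/64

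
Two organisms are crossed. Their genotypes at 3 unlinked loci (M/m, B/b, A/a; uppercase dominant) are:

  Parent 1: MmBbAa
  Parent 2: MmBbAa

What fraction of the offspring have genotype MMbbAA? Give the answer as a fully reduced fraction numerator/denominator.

MmBbAa gametes: MBA×1, MBa×1, MbA×1, Mba×1, mBA×1, mBa×1, mbA×1, mba×1
MmBbAa gametes: MBA×1, MBa×1, MbA×1, Mba×1, mBA×1, mBa×1, mbA×1, mba×1
MmBbAa×MmBbAa grid (8·8=64): MMBBAA=1 MMBBAa=2 MMBBaa=1 MMBbAA=2 MMBbAa=4 MMBbaa=2 MMbbAA=1 MMbbAa=2 MMbbaa=1 MmBBAA=2 MmBBAa=4 MmBBaa=2 MmBbAA=4 MmBbAa=8 MmBbaa=4 MmbbAA=2 MmbbAa=4 Mmbbaa=2 mmBBAA=1 mmBBAa=2 mmBBaa=1 mmBbAA=2 mmBbAa=4 mmBbaa=2 mmbbAA=1 mmbbAa=2 mmbbaa=1
MMbbAA hits 1/64; gcd=1; 1÷1/64÷1 = 1/64

P(MMbbAA) = 1/64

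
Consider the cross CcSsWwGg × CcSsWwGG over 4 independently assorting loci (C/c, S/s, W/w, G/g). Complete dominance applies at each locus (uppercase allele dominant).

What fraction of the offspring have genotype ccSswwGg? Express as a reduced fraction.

CcSsWwGg gametes: CSWG×1, CSWg×1, CSwG×1, CSwg×1, CsWG×1, CsWg×1, CswG×1, Cswg×1, cSWG×1, cSWg×1, cSwG×1, cSwg×1, csWG×1, csWg×1, cswG×1, cswg×1
CcSsWwGG gametes: CSWG×2, CSwG×2, CsWG×2, CswG×2, cSWG×2, cSwG×2, csWG×2, cswG×2
CcSsWwGg×CcSsWwGG grid (16·16=256): CCSSWWGG=2 CCSSWWGg=2 CCSSWwGG=4 CCSSWwGg=4 CCSSwwGG=2 CCSSwwGg=2 CCSsWWGG=4 CCSsWWGg=4 CCSsWwGG=8 CCSsWwGg=8 CCSswwGG=4 CCSswwGg=4 CCssWWGG=2 CCssWWGg=2 CCssWwGG=4 CCssWwGg=4 CCsswwGG=2 CCsswwGg=2 CcSSWWGG=4 CcSSWWGg=4 CcSSWwGG=8 CcSSWwGg=8 CcSSwwGG=4 CcSSwwGg=4 CcSsWWGG=8 CcSsWWGg=8 CcSsWwGG=16 CcSsWwGg=16 CcSswwGG=8 CcSswwGg=8 CcssWWGG=4 CcssWWGg=4 CcssWwGG=8 CcssWwGg=8 CcsswwGG=4 CcsswwGg=4 ccSSWWGG=2 ccSSWWGg=2 ccSSWwGG=4 ccSSWwGg=4 ccSSwwGG=2 ccSSwwGg=2 ccSsWWGG=4 ccSsWWGg=4 ccSsWwGG=8 ccSsWwGg=8 ccSswwGG=4 ccSswwGg=4 ccssWWGG=2 ccssWWGg=2 ccssWwGG=4 ccssWwGg=4 ccsswwGG=2 ccsswwGg=2
ccSswwGg hits 4/256; gcd=4; 4÷4/256÷4 = 1/64

P(ccSswwGg) = 1/64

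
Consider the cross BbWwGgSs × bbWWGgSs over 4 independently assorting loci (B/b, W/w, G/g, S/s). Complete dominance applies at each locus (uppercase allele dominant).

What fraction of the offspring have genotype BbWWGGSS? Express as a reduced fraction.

P(BbWWGGSS) = 1/64

BbWwGgSs gametes: BWGS×1, BWGs×1, BWgS×1, BWgs×1, BwGS×1, BwGs×1, BwgS×1, Bwgs×1, bWGS×1, bWGs×1, bWgS×1, bWgs×1, bwGS×1, bwGs×1, bwgS×1, bwgs×1
bbWWGgSs gametes: bWGS×4, bWGs×4, bWgS×4, bWgs×4
BbWwGgSs×bbWWGgSs grid (16·16=256): BbWWGGSS=4 BbWWGGSs=8 BbWWGGss=4 BbWWGgSS=8 BbWWGgSs=16 BbWWGgss=8 BbWWggSS=4 BbWWggSs=8 BbWWggss=4 BbWwGGSS=4 BbWwGGSs=8 BbWwGGss=4 BbWwGgSS=8 BbWwGgSs=16 BbWwGgss=8 BbWwggSS=4 BbWwggSs=8 BbWwggss=4 bbWWGGSS=4 bbWWGGSs=8 bbWWGGss=4 bbWWGgSS=8 bbWWGgSs=16 bbWWGgss=8 bbWWggSS=4 bbWWggSs=8 bbWWggss=4 bbWwGGSS=4 bbWwGGSs=8 bbWwGGss=4 bbWwGgSS=8 bbWwGgSs=16 bbWwGgss=8 bbWwggSS=4 bbWwggSs=8 bbWwggss=4
BbWWGGSS hits 4/256; gcd=4; 4÷4/256÷4 = 1/64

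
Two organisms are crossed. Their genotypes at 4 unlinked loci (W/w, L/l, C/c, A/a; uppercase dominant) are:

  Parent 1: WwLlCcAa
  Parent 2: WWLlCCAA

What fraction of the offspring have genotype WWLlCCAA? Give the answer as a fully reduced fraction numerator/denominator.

WwLlCcAa gametes: WLCA×1, WLCa×1, WLcA×1, WLca×1, WlCA×1, WlCa×1, WlcA×1, Wlca×1, wLCA×1, wLCa×1, wLcA×1, wLca×1, wlCA×1, wlCa×1, wlcA×1, wlca×1
WWLlCCAA gametes: WLCA×8, WlCA×8
WwLlCcAa×WWLlCCAA grid (16·16=256): WWLLCCAA=8 WWLLCCAa=8 WWLLCcAA=8 WWLLCcAa=8 WWLlCCAA=16 WWLlCCAa=16 WWLlCcAA=16 WWLlCcAa=16 WWllCCAA=8 WWllCCAa=8 WWllCcAA=8 WWllCcAa=8 WwLLCCAA=8 WwLLCCAa=8 WwLLCcAA=8 WwLLCcAa=8 WwLlCCAA=16 WwLlCCAa=16 WwLlCcAA=16 WwLlCcAa=16 WwllCCAA=8 WwllCCAa=8 WwllCcAA=8 WwllCcAa=8
WWLlCCAA hits 16/256; gcd=16; 16÷16/256÷16 = 1/16

P(WWLlCCAA) = 1/16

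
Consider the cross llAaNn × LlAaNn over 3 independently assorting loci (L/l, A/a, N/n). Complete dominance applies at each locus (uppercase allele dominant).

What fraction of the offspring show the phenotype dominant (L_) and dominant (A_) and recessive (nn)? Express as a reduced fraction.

P(L_ A_ nn) = 3/32

llAaNn gametes: lAN×2, lAn×2, laN×2, lan×2
LlAaNn gametes: LAN×1, LAn×1, LaN×1, Lan×1, lAN×1, lAn×1, laN×1, lan×1
llAaNn×LlAaNn grid (8·8=64): LlAANN=2 LlAANn=4 LlAAnn=2 LlAaNN=4 LlAaNn=8 LlAann=4 LlaaNN=2 LlaaNn=4 Llaann=2 llAANN=2 llAANn=4 llAAnn=2 llAaNN=4 llAaNn=8 llAann=4 llaaNN=2 llaaNn=4 llaann=2
L_ A_ nn hits 6/64; gcd=2; 6÷2/64÷2 = 3/32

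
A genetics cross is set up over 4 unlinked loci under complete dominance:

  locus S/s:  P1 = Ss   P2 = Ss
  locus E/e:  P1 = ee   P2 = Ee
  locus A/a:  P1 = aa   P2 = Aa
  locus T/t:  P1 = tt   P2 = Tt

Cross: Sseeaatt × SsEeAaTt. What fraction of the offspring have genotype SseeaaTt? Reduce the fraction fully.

P(SseeaaTt) = 1/16

Sseeaatt gametes: Seat×8, seat×8
SsEeAaTt gametes: SEAT×1, SEAt×1, SEaT×1, SEat×1, SeAT×1, SeAt×1, SeaT×1, Seat×1, sEAT×1, sEAt×1, sEaT×1, sEat×1, seAT×1, seAt×1, seaT×1, seat×1
Sseeaatt×SsEeAaTt grid (16·16=256): SSEeAaTt=8 SSEeAatt=8 SSEeaaTt=8 SSEeaatt=8 SSeeAaTt=8 SSeeAatt=8 SSeeaaTt=8 SSeeaatt=8 SsEeAaTt=16 SsEeAatt=16 SsEeaaTt=16 SsEeaatt=16 SseeAaTt=16 SseeAatt=16 SseeaaTt=16 Sseeaatt=16 ssEeAaTt=8 ssEeAatt=8 ssEeaaTt=8 ssEeaatt=8 sseeAaTt=8 sseeAatt=8 sseeaaTt=8 sseeaatt=8
SseeaaTt hits 16/256; gcd=16; 16÷16/256÷16 = 1/16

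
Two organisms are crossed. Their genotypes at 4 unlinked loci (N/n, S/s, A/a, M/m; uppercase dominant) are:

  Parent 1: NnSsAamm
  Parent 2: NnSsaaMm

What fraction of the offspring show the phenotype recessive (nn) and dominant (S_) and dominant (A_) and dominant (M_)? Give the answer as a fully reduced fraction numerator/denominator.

P(nn S_ A_ M_) = 3/64

NnSsAamm gametes: NSAm×2, NSam×2, NsAm×2, Nsam×2, nSAm×2, nSam×2, nsAm×2, nsam×2
NnSsaaMm gametes: NSaM×2, NSam×2, NsaM×2, Nsam×2, nSaM×2, nSam×2, nsaM×2, nsam×2
NnSsAamm×NnSsaaMm grid (16·16=256): NNSSAaMm=4 NNSSAamm=4 NNSSaaMm=4 NNSSaamm=4 NNSsAaMm=8 NNSsAamm=8 NNSsaaMm=8 NNSsaamm=8 NNssAaMm=4 NNssAamm=4 NNssaaMm=4 NNssaamm=4 NnSSAaMm=8 NnSSAamm=8 NnSSaaMm=8 NnSSaamm=8 NnSsAaMm=16 NnSsAamm=16 NnSsaaMm=16 NnSsaamm=16 NnssAaMm=8 NnssAamm=8 NnssaaMm=8 Nnssaamm=8 nnSSAaMm=4 nnSSAamm=4 nnSSaaMm=4 nnSSaamm=4 nnSsAaMm=8 nnSsAamm=8 nnSsaaMm=8 nnSsaamm=8 nnssAaMm=4 nnssAamm=4 nnssaaMm=4 nnssaamm=4
nn S_ A_ M_ hits 12/256; gcd=4; 12÷4/256÷4 = 3/64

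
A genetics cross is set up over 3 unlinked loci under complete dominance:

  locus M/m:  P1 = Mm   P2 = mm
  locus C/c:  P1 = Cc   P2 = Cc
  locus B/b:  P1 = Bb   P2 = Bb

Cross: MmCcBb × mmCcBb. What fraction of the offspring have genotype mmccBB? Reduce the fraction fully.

P(mmccBB) = 1/32

MmCcBb gametes: MCB×1, MCb×1, McB×1, Mcb×1, mCB×1, mCb×1, mcB×1, mcb×1
mmCcBb gametes: mCB×2, mCb×2, mcB×2, mcb×2
MmCcBb×mmCcBb grid (8·8=64): MmCCBB=2 MmCCBb=4 MmCCbb=2 MmCcBB=4 MmCcBb=8 MmCcbb=4 MmccBB=2 MmccBb=4 Mmccbb=2 mmCCBB=2 mmCCBb=4 mmCCbb=2 mmCcBB=4 mmCcBb=8 mmCcbb=4 mmccBB=2 mmccBb=4 mmccbb=2
mmccBB hits 2/64; gcd=2; 2÷2/64÷2 = 1/32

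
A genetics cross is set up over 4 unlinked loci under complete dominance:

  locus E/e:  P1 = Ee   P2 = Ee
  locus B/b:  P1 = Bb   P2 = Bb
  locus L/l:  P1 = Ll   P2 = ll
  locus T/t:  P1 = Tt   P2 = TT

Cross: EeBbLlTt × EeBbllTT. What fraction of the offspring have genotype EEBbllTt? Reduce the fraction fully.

EeBbLlTt gametes: EBLT×1, EBLt×1, EBlT×1, EBlt×1, EbLT×1, EbLt×1, EblT×1, Eblt×1, eBLT×1, eBLt×1, eBlT×1, eBlt×1, ebLT×1, ebLt×1, eblT×1, eblt×1
EeBbllTT gametes: EBlT×4, EblT×4, eBlT×4, eblT×4
EeBbLlTt×EeBbllTT grid (16·16=256): EEBBLlTT=4 EEBBLlTt=4 EEBBllTT=4 EEBBllTt=4 EEBbLlTT=8 EEBbLlTt=8 EEBbllTT=8 EEBbllTt=8 EEbbLlTT=4 EEbbLlTt=4 EEbbllTT=4 EEbbllTt=4 EeBBLlTT=8 EeBBLlTt=8 EeBBllTT=8 EeBBllTt=8 EeBbLlTT=16 EeBbLlTt=16 EeBbllTT=16 EeBbllTt=16 EebbLlTT=8 EebbLlTt=8 EebbllTT=8 EebbllTt=8 eeBBLlTT=4 eeBBLlTt=4 eeBBllTT=4 eeBBllTt=4 eeBbLlTT=8 eeBbLlTt=8 eeBbllTT=8 eeBbllTt=8 eebbLlTT=4 eebbLlTt=4 eebbllTT=4 eebbllTt=4
EEBbllTt hits 8/256; gcd=8; 8÷8/256÷8 = 1/32

P(EEBbllTt) = 1/32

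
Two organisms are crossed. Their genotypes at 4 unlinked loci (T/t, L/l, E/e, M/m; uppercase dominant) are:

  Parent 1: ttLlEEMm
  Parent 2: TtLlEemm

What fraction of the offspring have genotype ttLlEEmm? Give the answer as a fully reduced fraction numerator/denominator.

P(ttLlEEmm) = 1/16

ttLlEEMm gametes: tLEM×4, tLEm×4, tlEM×4, tlEm×4
TtLlEemm gametes: TLEm×2, TLem×2, TlEm×2, Tlem×2, tLEm×2, tLem×2, tlEm×2, tlem×2
ttLlEEMm×TtLlEemm grid (16·16=256): TtLLEEMm=8 TtLLEEmm=8 TtLLEeMm=8 TtLLEemm=8 TtLlEEMm=16 TtLlEEmm=16 TtLlEeMm=16 TtLlEemm=16 TtllEEMm=8 TtllEEmm=8 TtllEeMm=8 TtllEemm=8 ttLLEEMm=8 ttLLEEmm=8 ttLLEeMm=8 ttLLEemm=8 ttLlEEMm=16 ttLlEEmm=16 ttLlEeMm=16 ttLlEemm=16 ttllEEMm=8 ttllEEmm=8 ttllEeMm=8 ttllEemm=8
ttLlEEmm hits 16/256; gcd=16; 16÷16/256÷16 = 1/16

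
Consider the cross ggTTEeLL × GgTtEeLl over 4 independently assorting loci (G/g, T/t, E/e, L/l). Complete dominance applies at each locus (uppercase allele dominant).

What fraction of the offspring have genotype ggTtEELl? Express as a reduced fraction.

P(ggTtEELl) = 1/32

ggTTEeLL gametes: gTEL×8, gTeL×8
GgTtEeLl gametes: GTEL×1, GTEl×1, GTeL×1, GTel×1, GtEL×1, GtEl×1, GteL×1, Gtel×1, gTEL×1, gTEl×1, gTeL×1, gTel×1, gtEL×1, gtEl×1, gteL×1, gtel×1
ggTTEeLL×GgTtEeLl grid (16·16=256): GgTTEELL=8 GgTTEELl=8 GgTTEeLL=16 GgTTEeLl=16 GgTTeeLL=8 GgTTeeLl=8 GgTtEELL=8 GgTtEELl=8 GgTtEeLL=16 GgTtEeLl=16 GgTteeLL=8 GgTteeLl=8 ggTTEELL=8 ggTTEELl=8 ggTTEeLL=16 ggTTEeLl=16 ggTTeeLL=8 ggTTeeLl=8 ggTtEELL=8 ggTtEELl=8 ggTtEeLL=16 ggTtEeLl=16 ggTteeLL=8 ggTteeLl=8
ggTtEELl hits 8/256; gcd=8; 8÷8/256÷8 = 1/32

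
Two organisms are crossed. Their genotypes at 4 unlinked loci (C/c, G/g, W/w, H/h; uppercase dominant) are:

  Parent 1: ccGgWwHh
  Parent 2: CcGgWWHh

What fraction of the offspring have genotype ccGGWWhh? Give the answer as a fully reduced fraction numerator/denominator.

P(ccGGWWhh) = 1/64

ccGgWwHh gametes: cGWH×2, cGWh×2, cGwH×2, cGwh×2, cgWH×2, cgWh×2, cgwH×2, cgwh×2
CcGgWWHh gametes: CGWH×2, CGWh×2, CgWH×2, CgWh×2, cGWH×2, cGWh×2, cgWH×2, cgWh×2
ccGgWwHh×CcGgWWHh grid (16·16=256): CcGGWWHH=4 CcGGWWHh=8 CcGGWWhh=4 CcGGWwHH=4 CcGGWwHh=8 CcGGWwhh=4 CcGgWWHH=8 CcGgWWHh=16 CcGgWWhh=8 CcGgWwHH=8 CcGgWwHh=16 CcGgWwhh=8 CcggWWHH=4 CcggWWHh=8 CcggWWhh=4 CcggWwHH=4 CcggWwHh=8 CcggWwhh=4 ccGGWWHH=4 ccGGWWHh=8 ccGGWWhh=4 ccGGWwHH=4 ccGGWwHh=8 ccGGWwhh=4 ccGgWWHH=8 ccGgWWHh=16 ccGgWWhh=8 ccGgWwHH=8 ccGgWwHh=16 ccGgWwhh=8 ccggWWHH=4 ccggWWHh=8 ccggWWhh=4 ccggWwHH=4 ccggWwHh=8 ccggWwhh=4
ccGGWWhh hits 4/256; gcd=4; 4÷4/256÷4 = 1/64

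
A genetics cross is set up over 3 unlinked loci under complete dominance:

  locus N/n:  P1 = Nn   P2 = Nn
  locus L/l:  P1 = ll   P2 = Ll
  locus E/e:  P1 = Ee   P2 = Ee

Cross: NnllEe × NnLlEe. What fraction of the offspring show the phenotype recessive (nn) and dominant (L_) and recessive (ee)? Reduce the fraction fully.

NnllEe gametes: NlE×2, Nle×2, nlE×2, nle×2
NnLlEe gametes: NLE×1, NLe×1, NlE×1, Nle×1, nLE×1, nLe×1, nlE×1, nle×1
NnllEe×NnLlEe grid (8·8=64): NNLlEE=2 NNLlEe=4 NNLlee=2 NNllEE=2 NNllEe=4 NNllee=2 NnLlEE=4 NnLlEe=8 NnLlee=4 NnllEE=4 NnllEe=8 Nnllee=4 nnLlEE=2 nnLlEe=4 nnLlee=2 nnllEE=2 nnllEe=4 nnllee=2
nn L_ ee hits 2/64; gcd=2; 2÷2/64÷2 = 1/32

P(nn L_ ee) = 1/32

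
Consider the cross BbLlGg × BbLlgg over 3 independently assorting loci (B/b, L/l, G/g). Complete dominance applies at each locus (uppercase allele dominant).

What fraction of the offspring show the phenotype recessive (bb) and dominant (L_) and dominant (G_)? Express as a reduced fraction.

BbLlGg gametes: BLG×1, BLg×1, BlG×1, Blg×1, bLG×1, bLg×1, blG×1, blg×1
BbLlgg gametes: BLg×2, Blg×2, bLg×2, blg×2
BbLlGg×BbLlgg grid (8·8=64): BBLLGg=2 BBLLgg=2 BBLlGg=4 BBLlgg=4 BBllGg=2 BBllgg=2 BbLLGg=4 BbLLgg=4 BbLlGg=8 BbLlgg=8 BbllGg=4 Bbllgg=4 bbLLGg=2 bbLLgg=2 bbLlGg=4 bbLlgg=4 bbllGg=2 bbllgg=2
bb L_ G_ hits 6/64; gcd=2; 6÷2/64÷2 = 3/32

P(bb L_ G_) = 3/32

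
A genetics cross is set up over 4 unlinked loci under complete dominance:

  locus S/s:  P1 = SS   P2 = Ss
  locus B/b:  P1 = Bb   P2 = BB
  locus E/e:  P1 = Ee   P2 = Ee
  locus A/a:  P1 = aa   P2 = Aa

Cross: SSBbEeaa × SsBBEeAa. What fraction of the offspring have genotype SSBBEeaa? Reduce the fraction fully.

P(SSBBEeaa) = 1/16

SSBbEeaa gametes: SBEa×4, SBea×4, SbEa×4, Sbea×4
SsBBEeAa gametes: SBEA×2, SBEa×2, SBeA×2, SBea×2, sBEA×2, sBEa×2, sBeA×2, sBea×2
SSBbEeaa×SsBBEeAa grid (16·16=256): SSBBEEAa=8 SSBBEEaa=8 SSBBEeAa=16 SSBBEeaa=16 SSBBeeAa=8 SSBBeeaa=8 SSBbEEAa=8 SSBbEEaa=8 SSBbEeAa=16 SSBbEeaa=16 SSBbeeAa=8 SSBbeeaa=8 SsBBEEAa=8 SsBBEEaa=8 SsBBEeAa=16 SsBBEeaa=16 SsBBeeAa=8 SsBBeeaa=8 SsBbEEAa=8 SsBbEEaa=8 SsBbEeAa=16 SsBbEeaa=16 SsBbeeAa=8 SsBbeeaa=8
SSBBEeaa hits 16/256; gcd=16; 16÷16/256÷16 = 1/16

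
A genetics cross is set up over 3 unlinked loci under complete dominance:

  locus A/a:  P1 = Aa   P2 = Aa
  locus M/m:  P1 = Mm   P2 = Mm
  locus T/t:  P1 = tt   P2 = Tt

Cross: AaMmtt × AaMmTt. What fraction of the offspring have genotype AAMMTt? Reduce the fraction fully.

P(AAMMTt) = 1/32

AaMmtt gametes: AMt×2, Amt×2, aMt×2, amt×2
AaMmTt gametes: AMT×1, AMt×1, AmT×1, Amt×1, aMT×1, aMt×1, amT×1, amt×1
AaMmtt×AaMmTt grid (8·8=64): AAMMTt=2 AAMMtt=2 AAMmTt=4 AAMmtt=4 AAmmTt=2 AAmmtt=2 AaMMTt=4 AaMMtt=4 AaMmTt=8 AaMmtt=8 AammTt=4 Aammtt=4 aaMMTt=2 aaMMtt=2 aaMmTt=4 aaMmtt=4 aammTt=2 aammtt=2
AAMMTt hits 2/64; gcd=2; 2÷2/64÷2 = 1/32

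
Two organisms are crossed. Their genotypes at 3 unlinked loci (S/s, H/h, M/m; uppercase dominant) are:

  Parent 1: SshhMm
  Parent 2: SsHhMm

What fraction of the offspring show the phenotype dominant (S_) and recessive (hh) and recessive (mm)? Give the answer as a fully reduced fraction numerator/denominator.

P(S_ hh mm) = 3/32

SshhMm gametes: ShM×2, Shm×2, shM×2, shm×2
SsHhMm gametes: SHM×1, SHm×1, ShM×1, Shm×1, sHM×1, sHm×1, shM×1, shm×1
SshhMm×SsHhMm grid (8·8=64): SSHhMM=2 SSHhMm=4 SSHhmm=2 SShhMM=2 SShhMm=4 SShhmm=2 SsHhMM=4 SsHhMm=8 SsHhmm=4 SshhMM=4 SshhMm=8 Sshhmm=4 ssHhMM=2 ssHhMm=4 ssHhmm=2 sshhMM=2 sshhMm=4 sshhmm=2
S_ hh mm hits 6/64; gcd=2; 6÷2/64÷2 = 3/32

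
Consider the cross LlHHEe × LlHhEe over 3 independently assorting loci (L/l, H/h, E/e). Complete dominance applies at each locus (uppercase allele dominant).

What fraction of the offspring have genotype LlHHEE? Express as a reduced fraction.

LlHHEe gametes: LHE×2, LHe×2, lHE×2, lHe×2
LlHhEe gametes: LHE×1, LHe×1, LhE×1, Lhe×1, lHE×1, lHe×1, lhE×1, lhe×1
LlHHEe×LlHhEe grid (8·8=64): LLHHEE=2 LLHHEe=4 LLHHee=2 LLHhEE=2 LLHhEe=4 LLHhee=2 LlHHEE=4 LlHHEe=8 LlHHee=4 LlHhEE=4 LlHhEe=8 LlHhee=4 llHHEE=2 llHHEe=4 llHHee=2 llHhEE=2 llHhEe=4 llHhee=2
LlHHEE hits 4/64; gcd=4; 4÷4/64÷4 = 1/16

P(LlHHEE) = 1/16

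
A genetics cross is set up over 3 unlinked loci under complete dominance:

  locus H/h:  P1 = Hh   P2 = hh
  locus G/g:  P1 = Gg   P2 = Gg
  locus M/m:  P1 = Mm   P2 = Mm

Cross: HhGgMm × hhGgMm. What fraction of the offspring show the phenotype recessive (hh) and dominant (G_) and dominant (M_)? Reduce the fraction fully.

HhGgMm gametes: HGM×1, HGm×1, HgM×1, Hgm×1, hGM×1, hGm×1, hgM×1, hgm×1
hhGgMm gametes: hGM×2, hGm×2, hgM×2, hgm×2
HhGgMm×hhGgMm grid (8·8=64): HhGGMM=2 HhGGMm=4 HhGGmm=2 HhGgMM=4 HhGgMm=8 HhGgmm=4 HhggMM=2 HhggMm=4 Hhggmm=2 hhGGMM=2 hhGGMm=4 hhGGmm=2 hhGgMM=4 hhGgMm=8 hhGgmm=4 hhggMM=2 hhggMm=4 hhggmm=2
hh G_ M_ hits 18/64; gcd=2; 18÷2/64÷2 = 9/32

P(hh G_ M_) = 9/32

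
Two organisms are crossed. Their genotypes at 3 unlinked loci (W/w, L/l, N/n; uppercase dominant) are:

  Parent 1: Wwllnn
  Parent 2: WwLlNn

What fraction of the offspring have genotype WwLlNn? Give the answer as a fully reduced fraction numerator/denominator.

Wwllnn gametes: Wln×4, wln×4
WwLlNn gametes: WLN×1, WLn×1, WlN×1, Wln×1, wLN×1, wLn×1, wlN×1, wln×1
Wwllnn×WwLlNn grid (8·8=64): WWLlNn=4 WWLlnn=4 WWllNn=4 WWllnn=4 WwLlNn=8 WwLlnn=8 WwllNn=8 Wwllnn=8 wwLlNn=4 wwLlnn=4 wwllNn=4 wwllnn=4
WwLlNn hits 8/64; gcd=8; 8÷8/64÷8 = 1/8

P(WwLlNn) = 1/8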